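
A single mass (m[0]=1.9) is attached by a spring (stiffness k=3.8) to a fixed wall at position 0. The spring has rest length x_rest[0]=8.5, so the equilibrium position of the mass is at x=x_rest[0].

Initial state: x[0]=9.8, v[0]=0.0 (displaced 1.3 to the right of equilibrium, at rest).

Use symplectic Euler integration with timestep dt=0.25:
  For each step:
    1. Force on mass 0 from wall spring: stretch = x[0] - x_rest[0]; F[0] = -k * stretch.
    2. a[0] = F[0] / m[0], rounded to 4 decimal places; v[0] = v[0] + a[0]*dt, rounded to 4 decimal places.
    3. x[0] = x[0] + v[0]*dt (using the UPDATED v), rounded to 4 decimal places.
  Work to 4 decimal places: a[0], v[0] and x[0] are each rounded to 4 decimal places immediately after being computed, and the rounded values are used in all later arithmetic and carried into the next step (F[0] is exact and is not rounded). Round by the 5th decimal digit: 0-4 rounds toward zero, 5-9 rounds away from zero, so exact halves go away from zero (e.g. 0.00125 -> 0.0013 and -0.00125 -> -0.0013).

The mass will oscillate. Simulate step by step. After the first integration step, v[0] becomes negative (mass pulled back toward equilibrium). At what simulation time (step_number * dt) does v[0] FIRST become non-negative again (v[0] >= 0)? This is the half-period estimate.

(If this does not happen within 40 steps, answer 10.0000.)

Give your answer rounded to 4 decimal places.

Answer: 2.2500

Derivation:
Step 0: x=[9.8000] v=[0.0000]
Step 1: x=[9.6375] v=[-0.6500]
Step 2: x=[9.3328] v=[-1.2188]
Step 3: x=[8.9240] v=[-1.6352]
Step 4: x=[8.4622] v=[-1.8472]
Step 5: x=[8.0051] v=[-1.8283]
Step 6: x=[7.6099] v=[-1.5809]
Step 7: x=[7.3259] v=[-1.1359]
Step 8: x=[7.1887] v=[-0.5489]
Step 9: x=[7.2154] v=[0.1068]
First v>=0 after going negative at step 9, time=2.2500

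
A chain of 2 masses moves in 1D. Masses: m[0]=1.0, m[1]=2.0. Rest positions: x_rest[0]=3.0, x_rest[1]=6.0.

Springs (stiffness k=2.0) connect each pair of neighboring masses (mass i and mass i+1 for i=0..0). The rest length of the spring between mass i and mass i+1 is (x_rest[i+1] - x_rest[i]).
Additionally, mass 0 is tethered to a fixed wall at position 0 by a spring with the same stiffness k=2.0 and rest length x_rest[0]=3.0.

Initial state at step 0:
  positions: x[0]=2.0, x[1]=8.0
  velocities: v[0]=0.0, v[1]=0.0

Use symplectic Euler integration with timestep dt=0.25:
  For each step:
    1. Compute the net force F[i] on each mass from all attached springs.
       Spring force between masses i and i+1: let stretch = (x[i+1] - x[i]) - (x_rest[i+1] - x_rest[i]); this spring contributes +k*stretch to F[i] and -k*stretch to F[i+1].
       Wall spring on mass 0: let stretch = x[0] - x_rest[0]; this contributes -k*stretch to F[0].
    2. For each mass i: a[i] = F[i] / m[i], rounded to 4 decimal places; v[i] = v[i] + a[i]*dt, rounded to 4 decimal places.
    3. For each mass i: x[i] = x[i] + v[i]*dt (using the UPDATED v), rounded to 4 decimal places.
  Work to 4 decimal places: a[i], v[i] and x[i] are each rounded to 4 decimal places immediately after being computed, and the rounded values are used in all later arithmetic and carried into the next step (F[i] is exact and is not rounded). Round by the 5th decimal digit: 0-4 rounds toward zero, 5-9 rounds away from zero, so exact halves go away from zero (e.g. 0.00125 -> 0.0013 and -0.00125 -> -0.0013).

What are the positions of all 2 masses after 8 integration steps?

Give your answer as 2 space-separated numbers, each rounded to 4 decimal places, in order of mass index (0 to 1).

Answer: 3.3593 6.1776

Derivation:
Step 0: x=[2.0000 8.0000] v=[0.0000 0.0000]
Step 1: x=[2.5000 7.8125] v=[2.0000 -0.7500]
Step 2: x=[3.3516 7.4805] v=[3.4063 -1.3281]
Step 3: x=[4.3004 7.0779] v=[3.7950 -1.6103]
Step 4: x=[5.0588 6.6892] v=[3.0336 -1.5547]
Step 5: x=[5.3887 6.3861] v=[1.3194 -1.2123]
Step 6: x=[5.1696 6.2082] v=[-0.8763 -0.7117]
Step 7: x=[4.4342 6.1529] v=[-2.9418 -0.2214]
Step 8: x=[3.3593 6.1776] v=[-4.2996 0.0989]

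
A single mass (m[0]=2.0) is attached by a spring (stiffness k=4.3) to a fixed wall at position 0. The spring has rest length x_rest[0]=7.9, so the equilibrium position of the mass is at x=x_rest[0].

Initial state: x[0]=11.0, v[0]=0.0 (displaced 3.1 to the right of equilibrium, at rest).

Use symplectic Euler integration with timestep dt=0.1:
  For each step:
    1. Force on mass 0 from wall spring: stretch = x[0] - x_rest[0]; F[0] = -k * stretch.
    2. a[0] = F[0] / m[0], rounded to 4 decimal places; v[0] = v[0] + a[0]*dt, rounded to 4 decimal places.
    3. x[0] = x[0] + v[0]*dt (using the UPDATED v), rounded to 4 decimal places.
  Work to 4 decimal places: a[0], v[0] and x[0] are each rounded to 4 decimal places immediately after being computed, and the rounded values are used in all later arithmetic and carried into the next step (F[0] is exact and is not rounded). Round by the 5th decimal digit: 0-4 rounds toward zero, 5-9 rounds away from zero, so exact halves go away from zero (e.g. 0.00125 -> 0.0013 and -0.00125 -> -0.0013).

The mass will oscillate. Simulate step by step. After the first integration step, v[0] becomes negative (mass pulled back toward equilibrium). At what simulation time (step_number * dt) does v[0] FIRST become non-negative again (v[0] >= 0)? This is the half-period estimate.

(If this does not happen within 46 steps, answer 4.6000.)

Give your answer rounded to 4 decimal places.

Answer: 2.2000

Derivation:
Step 0: x=[11.0000] v=[0.0000]
Step 1: x=[10.9334] v=[-0.6665]
Step 2: x=[10.8015] v=[-1.3187]
Step 3: x=[10.6073] v=[-1.9425]
Step 4: x=[10.3548] v=[-2.5246]
Step 5: x=[10.0496] v=[-3.0524]
Step 6: x=[9.6981] v=[-3.5146]
Step 7: x=[9.3080] v=[-3.9012]
Step 8: x=[8.8876] v=[-4.2039]
Step 9: x=[8.4460] v=[-4.4162]
Step 10: x=[7.9926] v=[-4.5336]
Step 11: x=[7.5373] v=[-4.5535]
Step 12: x=[7.0898] v=[-4.4755]
Step 13: x=[6.6597] v=[-4.3013]
Step 14: x=[6.2562] v=[-4.0346]
Step 15: x=[5.8881] v=[-3.6812]
Step 16: x=[5.5632] v=[-3.2486]
Step 17: x=[5.2886] v=[-2.7462]
Step 18: x=[5.0701] v=[-2.1848]
Step 19: x=[4.9125] v=[-1.5764]
Step 20: x=[4.8191] v=[-0.9341]
Step 21: x=[4.7919] v=[-0.2717]
Step 22: x=[4.8316] v=[0.3965]
First v>=0 after going negative at step 22, time=2.2000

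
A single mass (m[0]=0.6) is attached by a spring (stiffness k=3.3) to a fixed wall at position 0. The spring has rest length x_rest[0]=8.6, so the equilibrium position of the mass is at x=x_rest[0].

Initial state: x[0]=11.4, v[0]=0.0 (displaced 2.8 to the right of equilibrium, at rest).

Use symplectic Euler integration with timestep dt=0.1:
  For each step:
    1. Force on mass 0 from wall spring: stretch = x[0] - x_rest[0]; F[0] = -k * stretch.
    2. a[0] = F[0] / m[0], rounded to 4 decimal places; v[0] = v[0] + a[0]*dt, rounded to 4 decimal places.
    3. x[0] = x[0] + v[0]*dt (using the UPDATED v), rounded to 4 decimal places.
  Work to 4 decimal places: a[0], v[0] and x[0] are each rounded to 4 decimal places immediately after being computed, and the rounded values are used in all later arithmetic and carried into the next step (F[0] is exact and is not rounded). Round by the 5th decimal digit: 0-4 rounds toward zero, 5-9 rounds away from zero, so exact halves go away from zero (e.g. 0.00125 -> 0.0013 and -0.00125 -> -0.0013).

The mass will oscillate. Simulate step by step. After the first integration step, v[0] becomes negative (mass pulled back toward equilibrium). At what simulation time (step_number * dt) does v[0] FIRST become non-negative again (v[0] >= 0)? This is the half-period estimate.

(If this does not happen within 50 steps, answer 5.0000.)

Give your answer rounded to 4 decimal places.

Answer: 1.4000

Derivation:
Step 0: x=[11.4000] v=[0.0000]
Step 1: x=[11.2460] v=[-1.5400]
Step 2: x=[10.9465] v=[-2.9953]
Step 3: x=[10.5179] v=[-4.2859]
Step 4: x=[9.9838] v=[-5.3408]
Step 5: x=[9.3736] v=[-6.1019]
Step 6: x=[8.7209] v=[-6.5274]
Step 7: x=[8.0615] v=[-6.5939]
Step 8: x=[7.4317] v=[-6.2977]
Step 9: x=[6.8662] v=[-5.6551]
Step 10: x=[6.3961] v=[-4.7015]
Step 11: x=[6.0472] v=[-3.4894]
Step 12: x=[5.8387] v=[-2.0854]
Step 13: x=[5.7820] v=[-0.5667]
Step 14: x=[5.8803] v=[0.9832]
First v>=0 after going negative at step 14, time=1.4000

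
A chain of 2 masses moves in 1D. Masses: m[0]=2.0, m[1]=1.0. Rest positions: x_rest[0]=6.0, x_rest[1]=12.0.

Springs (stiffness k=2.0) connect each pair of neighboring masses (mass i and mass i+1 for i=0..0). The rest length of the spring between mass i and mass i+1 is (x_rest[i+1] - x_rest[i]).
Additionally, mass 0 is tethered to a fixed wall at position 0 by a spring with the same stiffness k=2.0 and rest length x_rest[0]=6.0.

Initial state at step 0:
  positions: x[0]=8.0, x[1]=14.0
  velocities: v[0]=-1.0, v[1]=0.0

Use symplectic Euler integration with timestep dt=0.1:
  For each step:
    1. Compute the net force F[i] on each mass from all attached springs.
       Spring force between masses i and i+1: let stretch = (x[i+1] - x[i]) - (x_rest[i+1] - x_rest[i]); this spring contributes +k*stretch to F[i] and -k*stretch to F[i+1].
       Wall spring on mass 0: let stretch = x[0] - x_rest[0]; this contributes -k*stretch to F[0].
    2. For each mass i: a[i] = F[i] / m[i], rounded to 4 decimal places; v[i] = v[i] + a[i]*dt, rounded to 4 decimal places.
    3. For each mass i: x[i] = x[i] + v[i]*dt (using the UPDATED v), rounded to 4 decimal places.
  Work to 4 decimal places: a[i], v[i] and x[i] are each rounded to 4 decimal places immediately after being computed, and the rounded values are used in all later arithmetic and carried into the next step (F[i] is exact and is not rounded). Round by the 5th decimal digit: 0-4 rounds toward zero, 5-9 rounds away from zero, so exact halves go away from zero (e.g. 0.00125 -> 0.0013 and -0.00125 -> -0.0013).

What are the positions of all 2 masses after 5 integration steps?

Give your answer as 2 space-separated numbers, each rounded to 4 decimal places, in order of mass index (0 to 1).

Answer: 7.2524 13.9481

Derivation:
Step 0: x=[8.0000 14.0000] v=[-1.0000 0.0000]
Step 1: x=[7.8800 14.0000] v=[-1.2000 0.0000]
Step 2: x=[7.7424 13.9976] v=[-1.3760 -0.0240]
Step 3: x=[7.5899 13.9901] v=[-1.5247 -0.0750]
Step 4: x=[7.4255 13.9746] v=[-1.6437 -0.1550]
Step 5: x=[7.2524 13.9481] v=[-1.7313 -0.2648]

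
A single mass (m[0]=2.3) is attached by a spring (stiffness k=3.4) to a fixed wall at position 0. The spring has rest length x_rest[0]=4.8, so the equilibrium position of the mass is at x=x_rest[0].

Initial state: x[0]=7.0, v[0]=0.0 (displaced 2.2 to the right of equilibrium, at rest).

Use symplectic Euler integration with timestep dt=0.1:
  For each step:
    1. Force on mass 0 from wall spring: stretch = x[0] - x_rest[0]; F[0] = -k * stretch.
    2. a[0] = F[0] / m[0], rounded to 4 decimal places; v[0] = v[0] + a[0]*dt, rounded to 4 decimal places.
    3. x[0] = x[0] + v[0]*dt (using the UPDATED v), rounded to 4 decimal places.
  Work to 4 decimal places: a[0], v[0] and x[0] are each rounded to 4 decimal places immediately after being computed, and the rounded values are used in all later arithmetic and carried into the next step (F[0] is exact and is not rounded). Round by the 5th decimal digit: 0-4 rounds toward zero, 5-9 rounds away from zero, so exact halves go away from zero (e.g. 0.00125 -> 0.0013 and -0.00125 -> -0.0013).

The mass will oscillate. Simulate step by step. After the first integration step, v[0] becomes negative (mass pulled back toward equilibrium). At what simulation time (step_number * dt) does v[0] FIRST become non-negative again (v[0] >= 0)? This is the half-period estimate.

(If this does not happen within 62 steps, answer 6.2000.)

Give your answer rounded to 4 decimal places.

Step 0: x=[7.0000] v=[0.0000]
Step 1: x=[6.9675] v=[-0.3252]
Step 2: x=[6.9029] v=[-0.6456]
Step 3: x=[6.8073] v=[-0.9565]
Step 4: x=[6.6820] v=[-1.2532]
Step 5: x=[6.5289] v=[-1.5314]
Step 6: x=[6.3502] v=[-1.7870]
Step 7: x=[6.1486] v=[-2.0162]
Step 8: x=[5.9270] v=[-2.2156]
Step 9: x=[5.6888] v=[-2.3822]
Step 10: x=[5.4374] v=[-2.5136]
Step 11: x=[5.1766] v=[-2.6078]
Step 12: x=[4.9103] v=[-2.6635]
Step 13: x=[4.6423] v=[-2.6798]
Step 14: x=[4.3767] v=[-2.6565]
Step 15: x=[4.1173] v=[-2.5939]
Step 16: x=[3.8680] v=[-2.4930]
Step 17: x=[3.6325] v=[-2.3552]
Step 18: x=[3.4142] v=[-2.1826]
Step 19: x=[3.2164] v=[-1.9777]
Step 20: x=[3.0420] v=[-1.7436]
Step 21: x=[2.8936] v=[-1.4837]
Step 22: x=[2.7734] v=[-1.2019]
Step 23: x=[2.6832] v=[-0.9023]
Step 24: x=[2.6243] v=[-0.5894]
Step 25: x=[2.5975] v=[-0.2678]
Step 26: x=[2.6033] v=[0.0578]
First v>=0 after going negative at step 26, time=2.6000

Answer: 2.6000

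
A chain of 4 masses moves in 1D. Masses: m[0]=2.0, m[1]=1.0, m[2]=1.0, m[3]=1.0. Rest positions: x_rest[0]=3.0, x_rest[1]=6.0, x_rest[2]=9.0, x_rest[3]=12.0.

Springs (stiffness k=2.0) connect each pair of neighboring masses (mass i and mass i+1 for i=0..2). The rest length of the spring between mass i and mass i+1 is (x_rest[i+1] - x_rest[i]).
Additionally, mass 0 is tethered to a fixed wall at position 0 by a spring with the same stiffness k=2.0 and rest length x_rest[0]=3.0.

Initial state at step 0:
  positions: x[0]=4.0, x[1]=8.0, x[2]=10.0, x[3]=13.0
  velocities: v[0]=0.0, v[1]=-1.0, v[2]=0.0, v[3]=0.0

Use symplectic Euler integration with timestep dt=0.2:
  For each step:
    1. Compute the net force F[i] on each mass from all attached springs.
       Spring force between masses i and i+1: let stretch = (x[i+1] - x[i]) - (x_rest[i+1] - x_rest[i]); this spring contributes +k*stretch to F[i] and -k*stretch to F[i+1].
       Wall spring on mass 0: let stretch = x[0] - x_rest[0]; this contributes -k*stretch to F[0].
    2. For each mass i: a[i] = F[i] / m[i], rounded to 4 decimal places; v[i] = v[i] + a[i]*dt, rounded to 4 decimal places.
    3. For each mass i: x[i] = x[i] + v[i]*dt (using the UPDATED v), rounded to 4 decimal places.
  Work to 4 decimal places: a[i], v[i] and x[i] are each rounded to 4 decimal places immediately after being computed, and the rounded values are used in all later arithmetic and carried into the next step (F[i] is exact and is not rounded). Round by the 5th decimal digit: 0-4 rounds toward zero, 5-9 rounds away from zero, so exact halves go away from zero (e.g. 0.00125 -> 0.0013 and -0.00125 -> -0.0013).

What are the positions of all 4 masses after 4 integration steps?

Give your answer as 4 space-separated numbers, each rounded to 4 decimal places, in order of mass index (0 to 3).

Step 0: x=[4.0000 8.0000 10.0000 13.0000] v=[0.0000 -1.0000 0.0000 0.0000]
Step 1: x=[4.0000 7.6400 10.0800 13.0000] v=[0.0000 -1.8000 0.4000 0.0000]
Step 2: x=[3.9856 7.1840 10.1984 13.0064] v=[-0.0720 -2.2800 0.5920 0.0320]
Step 3: x=[3.9397 6.7133 10.3003 13.0282] v=[-0.2294 -2.3536 0.5094 0.1088]
Step 4: x=[3.8472 6.3077 10.3335 13.0717] v=[-0.4626 -2.0282 0.1658 0.2176]

Answer: 3.8472 6.3077 10.3335 13.0717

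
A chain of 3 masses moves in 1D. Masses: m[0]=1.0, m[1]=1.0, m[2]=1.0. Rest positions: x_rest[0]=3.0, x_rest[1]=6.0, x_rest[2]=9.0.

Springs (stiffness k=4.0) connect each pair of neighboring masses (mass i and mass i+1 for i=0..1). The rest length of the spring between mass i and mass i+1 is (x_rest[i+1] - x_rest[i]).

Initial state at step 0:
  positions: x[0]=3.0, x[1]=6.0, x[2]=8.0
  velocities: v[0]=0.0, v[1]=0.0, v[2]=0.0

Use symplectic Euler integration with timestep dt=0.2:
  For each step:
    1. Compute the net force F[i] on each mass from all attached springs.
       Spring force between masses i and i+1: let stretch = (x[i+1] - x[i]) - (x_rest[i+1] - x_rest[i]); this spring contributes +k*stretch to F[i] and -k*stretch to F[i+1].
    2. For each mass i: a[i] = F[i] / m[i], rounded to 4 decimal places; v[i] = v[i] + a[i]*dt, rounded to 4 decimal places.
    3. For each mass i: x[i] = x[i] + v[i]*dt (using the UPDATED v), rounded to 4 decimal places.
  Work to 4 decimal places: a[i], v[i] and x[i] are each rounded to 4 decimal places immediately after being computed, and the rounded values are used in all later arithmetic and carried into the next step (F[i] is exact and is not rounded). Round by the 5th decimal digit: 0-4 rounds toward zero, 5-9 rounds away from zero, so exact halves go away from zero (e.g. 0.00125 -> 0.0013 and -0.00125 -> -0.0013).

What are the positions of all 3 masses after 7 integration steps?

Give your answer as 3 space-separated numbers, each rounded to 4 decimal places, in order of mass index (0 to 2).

Answer: 2.0607 5.8656 9.0738

Derivation:
Step 0: x=[3.0000 6.0000 8.0000] v=[0.0000 0.0000 0.0000]
Step 1: x=[3.0000 5.8400 8.1600] v=[0.0000 -0.8000 0.8000]
Step 2: x=[2.9744 5.5968 8.4288] v=[-0.1280 -1.2160 1.3440]
Step 3: x=[2.8884 5.3871 8.7245] v=[-0.4301 -1.0483 1.4784]
Step 4: x=[2.7222 5.3116 8.9662] v=[-0.8311 -0.3773 1.2085]
Step 5: x=[2.4903 5.4066 9.1032] v=[-1.1596 0.4749 0.6848]
Step 6: x=[2.2450 5.6264 9.1287] v=[-1.2266 1.0991 0.1275]
Step 7: x=[2.0607 5.8656 9.0738] v=[-0.9215 1.1958 -0.2743]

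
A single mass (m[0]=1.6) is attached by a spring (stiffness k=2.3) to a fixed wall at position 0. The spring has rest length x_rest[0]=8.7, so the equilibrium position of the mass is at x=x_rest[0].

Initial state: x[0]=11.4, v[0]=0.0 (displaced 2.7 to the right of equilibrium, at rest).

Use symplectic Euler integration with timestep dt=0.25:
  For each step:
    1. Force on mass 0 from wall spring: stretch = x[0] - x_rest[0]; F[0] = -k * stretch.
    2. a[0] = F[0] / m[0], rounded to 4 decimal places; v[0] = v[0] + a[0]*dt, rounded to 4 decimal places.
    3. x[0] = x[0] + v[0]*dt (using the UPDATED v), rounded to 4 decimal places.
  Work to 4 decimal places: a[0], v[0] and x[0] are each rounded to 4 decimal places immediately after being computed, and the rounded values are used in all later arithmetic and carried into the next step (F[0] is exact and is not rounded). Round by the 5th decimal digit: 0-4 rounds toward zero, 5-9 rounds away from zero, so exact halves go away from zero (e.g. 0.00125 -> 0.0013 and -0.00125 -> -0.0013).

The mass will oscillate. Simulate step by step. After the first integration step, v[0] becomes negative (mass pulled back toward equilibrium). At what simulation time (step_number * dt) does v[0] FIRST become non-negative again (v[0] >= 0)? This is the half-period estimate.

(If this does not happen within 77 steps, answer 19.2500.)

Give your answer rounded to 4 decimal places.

Step 0: x=[11.4000] v=[0.0000]
Step 1: x=[11.1574] v=[-0.9703]
Step 2: x=[10.6941] v=[-1.8534]
Step 3: x=[10.0516] v=[-2.5700]
Step 4: x=[9.2877] v=[-3.0557]
Step 5: x=[8.4710] v=[-3.2669]
Step 6: x=[7.6749] v=[-3.1846]
Step 7: x=[6.9709] v=[-2.8162]
Step 8: x=[6.4222] v=[-2.1948]
Step 9: x=[6.0782] v=[-1.3762]
Step 10: x=[5.9697] v=[-0.4340]
Step 11: x=[6.1065] v=[0.5472]
First v>=0 after going negative at step 11, time=2.7500

Answer: 2.7500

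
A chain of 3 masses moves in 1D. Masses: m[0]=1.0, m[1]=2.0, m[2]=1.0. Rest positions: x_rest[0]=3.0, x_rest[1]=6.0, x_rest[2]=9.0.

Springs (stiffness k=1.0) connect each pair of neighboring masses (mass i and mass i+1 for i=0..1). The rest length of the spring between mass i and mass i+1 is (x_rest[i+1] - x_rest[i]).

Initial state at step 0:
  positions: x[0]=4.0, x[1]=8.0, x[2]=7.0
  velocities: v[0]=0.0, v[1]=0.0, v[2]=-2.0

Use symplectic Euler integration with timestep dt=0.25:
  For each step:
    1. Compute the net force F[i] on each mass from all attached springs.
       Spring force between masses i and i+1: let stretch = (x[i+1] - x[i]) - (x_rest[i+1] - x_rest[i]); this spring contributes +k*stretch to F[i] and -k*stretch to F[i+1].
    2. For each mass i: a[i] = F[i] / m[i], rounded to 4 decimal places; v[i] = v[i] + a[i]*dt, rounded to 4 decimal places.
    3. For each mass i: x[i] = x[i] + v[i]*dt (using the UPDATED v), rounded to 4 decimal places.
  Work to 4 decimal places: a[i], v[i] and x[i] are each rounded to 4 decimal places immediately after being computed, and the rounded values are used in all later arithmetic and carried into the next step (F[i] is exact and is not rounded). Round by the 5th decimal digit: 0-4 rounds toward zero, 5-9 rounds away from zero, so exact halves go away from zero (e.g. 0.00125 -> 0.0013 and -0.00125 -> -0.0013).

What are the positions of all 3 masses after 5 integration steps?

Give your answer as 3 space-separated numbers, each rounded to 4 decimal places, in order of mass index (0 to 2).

Answer: 4.4956 6.0008 8.0030

Derivation:
Step 0: x=[4.0000 8.0000 7.0000] v=[0.0000 0.0000 -2.0000]
Step 1: x=[4.0625 7.8438 6.7500] v=[0.2500 -0.6250 -1.0000]
Step 2: x=[4.1738 7.5352 6.7559] v=[0.4453 -1.2344 0.0235]
Step 3: x=[4.3077 7.0972 6.9980] v=[0.5357 -1.7520 0.9683]
Step 4: x=[4.4285 6.5689 7.4338] v=[0.4831 -2.1131 1.7431]
Step 5: x=[4.4956 6.0008 8.0030] v=[0.2682 -2.2726 2.2769]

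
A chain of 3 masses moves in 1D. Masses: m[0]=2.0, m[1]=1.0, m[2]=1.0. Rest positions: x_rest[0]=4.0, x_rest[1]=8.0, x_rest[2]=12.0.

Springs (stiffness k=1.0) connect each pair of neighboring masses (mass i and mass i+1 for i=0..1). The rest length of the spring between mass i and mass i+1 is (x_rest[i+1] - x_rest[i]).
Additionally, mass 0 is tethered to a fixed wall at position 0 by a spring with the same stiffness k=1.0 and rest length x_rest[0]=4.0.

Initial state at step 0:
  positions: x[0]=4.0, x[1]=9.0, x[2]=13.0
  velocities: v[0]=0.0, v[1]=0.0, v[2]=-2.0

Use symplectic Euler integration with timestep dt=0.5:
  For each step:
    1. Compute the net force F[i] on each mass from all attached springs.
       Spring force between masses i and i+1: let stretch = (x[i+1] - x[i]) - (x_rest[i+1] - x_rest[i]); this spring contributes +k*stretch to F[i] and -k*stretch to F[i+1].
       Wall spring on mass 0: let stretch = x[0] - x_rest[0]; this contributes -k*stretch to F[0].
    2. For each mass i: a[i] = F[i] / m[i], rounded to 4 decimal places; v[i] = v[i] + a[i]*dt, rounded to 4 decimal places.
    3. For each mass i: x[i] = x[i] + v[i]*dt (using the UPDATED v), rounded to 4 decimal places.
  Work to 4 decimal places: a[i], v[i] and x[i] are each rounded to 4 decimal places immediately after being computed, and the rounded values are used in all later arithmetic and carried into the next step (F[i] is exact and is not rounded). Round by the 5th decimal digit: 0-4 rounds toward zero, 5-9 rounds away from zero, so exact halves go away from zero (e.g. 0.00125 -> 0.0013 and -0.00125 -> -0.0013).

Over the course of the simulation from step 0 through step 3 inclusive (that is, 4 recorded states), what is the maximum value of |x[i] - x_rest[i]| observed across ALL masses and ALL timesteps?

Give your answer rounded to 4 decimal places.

Step 0: x=[4.0000 9.0000 13.0000] v=[0.0000 0.0000 -2.0000]
Step 1: x=[4.1250 8.7500 12.0000] v=[0.2500 -0.5000 -2.0000]
Step 2: x=[4.3125 8.1563 11.1875] v=[0.3750 -1.1875 -1.6250]
Step 3: x=[4.4414 7.3594 10.6172] v=[0.2578 -1.5938 -1.1406]
Max displacement = 1.3828

Answer: 1.3828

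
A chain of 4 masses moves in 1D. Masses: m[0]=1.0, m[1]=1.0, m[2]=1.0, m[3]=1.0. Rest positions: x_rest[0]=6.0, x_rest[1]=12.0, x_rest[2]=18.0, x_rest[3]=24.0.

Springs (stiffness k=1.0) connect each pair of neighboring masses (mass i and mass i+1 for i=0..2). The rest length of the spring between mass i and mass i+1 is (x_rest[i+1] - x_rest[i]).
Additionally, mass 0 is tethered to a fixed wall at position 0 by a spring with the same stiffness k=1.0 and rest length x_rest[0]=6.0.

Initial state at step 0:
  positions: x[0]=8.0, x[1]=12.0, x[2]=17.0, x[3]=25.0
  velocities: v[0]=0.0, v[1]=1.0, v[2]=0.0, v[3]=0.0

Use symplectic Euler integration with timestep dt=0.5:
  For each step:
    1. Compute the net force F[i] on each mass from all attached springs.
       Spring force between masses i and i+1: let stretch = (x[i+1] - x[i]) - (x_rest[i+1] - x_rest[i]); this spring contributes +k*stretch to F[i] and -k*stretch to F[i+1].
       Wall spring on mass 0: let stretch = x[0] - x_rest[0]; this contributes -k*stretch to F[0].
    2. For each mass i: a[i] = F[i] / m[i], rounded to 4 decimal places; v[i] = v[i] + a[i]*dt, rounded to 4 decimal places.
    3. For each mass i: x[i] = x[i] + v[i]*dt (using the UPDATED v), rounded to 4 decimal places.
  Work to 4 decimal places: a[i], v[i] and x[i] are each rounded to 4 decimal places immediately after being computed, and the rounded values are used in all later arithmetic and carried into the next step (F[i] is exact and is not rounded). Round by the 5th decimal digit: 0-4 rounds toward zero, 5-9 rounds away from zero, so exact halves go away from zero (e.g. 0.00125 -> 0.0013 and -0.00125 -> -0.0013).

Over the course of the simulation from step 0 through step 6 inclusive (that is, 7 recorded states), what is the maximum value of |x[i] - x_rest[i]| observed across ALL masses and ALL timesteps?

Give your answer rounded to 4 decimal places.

Step 0: x=[8.0000 12.0000 17.0000 25.0000] v=[0.0000 1.0000 0.0000 0.0000]
Step 1: x=[7.0000 12.7500 17.7500 24.5000] v=[-2.0000 1.5000 1.5000 -1.0000]
Step 2: x=[5.6875 13.3125 18.9375 23.8125] v=[-2.6250 1.1250 2.3750 -1.3750]
Step 3: x=[4.8594 13.3750 19.9375 23.4063] v=[-1.6563 0.1250 2.0000 -0.8125]
Step 4: x=[4.9453 12.9492 20.1641 23.6329] v=[0.1718 -0.8516 0.4532 0.4531]
Step 5: x=[5.7959 12.3262 19.4542 24.4923] v=[1.7011 -1.2461 -1.4199 1.7187]
Step 6: x=[6.8301 11.8526 18.2218 25.5922] v=[2.0683 -0.9473 -2.4649 2.1997]
Max displacement = 2.1641

Answer: 2.1641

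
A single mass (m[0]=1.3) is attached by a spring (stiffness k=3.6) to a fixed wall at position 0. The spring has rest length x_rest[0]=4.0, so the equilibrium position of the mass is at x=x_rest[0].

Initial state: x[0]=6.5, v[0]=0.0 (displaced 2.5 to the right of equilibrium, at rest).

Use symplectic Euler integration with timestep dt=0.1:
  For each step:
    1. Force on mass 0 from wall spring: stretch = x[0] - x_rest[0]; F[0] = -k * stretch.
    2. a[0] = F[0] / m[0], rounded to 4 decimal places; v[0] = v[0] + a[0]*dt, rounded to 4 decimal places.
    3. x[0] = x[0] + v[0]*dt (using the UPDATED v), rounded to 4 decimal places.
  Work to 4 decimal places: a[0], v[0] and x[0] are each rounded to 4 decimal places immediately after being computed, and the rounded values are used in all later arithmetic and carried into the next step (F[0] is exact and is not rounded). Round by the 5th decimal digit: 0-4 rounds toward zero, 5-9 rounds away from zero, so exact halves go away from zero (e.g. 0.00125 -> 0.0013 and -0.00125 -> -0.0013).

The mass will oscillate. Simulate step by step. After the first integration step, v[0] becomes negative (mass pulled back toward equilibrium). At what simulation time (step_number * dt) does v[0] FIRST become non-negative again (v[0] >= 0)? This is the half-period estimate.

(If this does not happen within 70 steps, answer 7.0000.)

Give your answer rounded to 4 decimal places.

Answer: 1.9000

Derivation:
Step 0: x=[6.5000] v=[0.0000]
Step 1: x=[6.4308] v=[-0.6923]
Step 2: x=[6.2943] v=[-1.3654]
Step 3: x=[6.0942] v=[-2.0007]
Step 4: x=[5.8361] v=[-2.5806]
Step 5: x=[5.5272] v=[-3.0891]
Step 6: x=[5.1760] v=[-3.5120]
Step 7: x=[4.7922] v=[-3.8377]
Step 8: x=[4.3865] v=[-4.0571]
Step 9: x=[3.9701] v=[-4.1641]
Step 10: x=[3.5545] v=[-4.1558]
Step 11: x=[3.1513] v=[-4.0324]
Step 12: x=[2.7716] v=[-3.7974]
Step 13: x=[2.4259] v=[-3.4572]
Step 14: x=[2.1238] v=[-3.0213]
Step 15: x=[1.8736] v=[-2.5017]
Step 16: x=[1.6823] v=[-1.9129]
Step 17: x=[1.5552] v=[-1.2711]
Step 18: x=[1.4958] v=[-0.5941]
Step 19: x=[1.5057] v=[0.0994]
First v>=0 after going negative at step 19, time=1.9000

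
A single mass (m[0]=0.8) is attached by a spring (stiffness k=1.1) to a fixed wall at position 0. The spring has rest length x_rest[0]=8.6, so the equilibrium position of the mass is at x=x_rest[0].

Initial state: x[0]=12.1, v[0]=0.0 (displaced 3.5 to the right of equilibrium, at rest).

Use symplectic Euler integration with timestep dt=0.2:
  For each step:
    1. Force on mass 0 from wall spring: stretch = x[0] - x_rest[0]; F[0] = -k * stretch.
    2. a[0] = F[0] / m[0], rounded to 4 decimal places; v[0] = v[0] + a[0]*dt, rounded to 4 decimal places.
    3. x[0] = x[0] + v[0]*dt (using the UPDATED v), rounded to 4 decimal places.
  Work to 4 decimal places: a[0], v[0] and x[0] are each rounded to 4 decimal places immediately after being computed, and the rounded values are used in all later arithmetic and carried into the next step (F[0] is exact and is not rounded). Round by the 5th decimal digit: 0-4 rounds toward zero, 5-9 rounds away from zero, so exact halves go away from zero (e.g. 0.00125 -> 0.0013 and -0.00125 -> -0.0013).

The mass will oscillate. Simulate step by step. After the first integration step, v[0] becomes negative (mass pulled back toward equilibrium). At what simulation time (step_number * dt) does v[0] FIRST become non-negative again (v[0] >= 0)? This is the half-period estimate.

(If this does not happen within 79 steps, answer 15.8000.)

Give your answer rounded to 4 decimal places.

Step 0: x=[12.1000] v=[0.0000]
Step 1: x=[11.9075] v=[-0.9625]
Step 2: x=[11.5331] v=[-1.8721]
Step 3: x=[10.9974] v=[-2.6787]
Step 4: x=[10.3298] v=[-3.3380]
Step 5: x=[9.5671] v=[-3.8137]
Step 6: x=[8.7512] v=[-4.0797]
Step 7: x=[7.9269] v=[-4.1213]
Step 8: x=[7.1397] v=[-3.9362]
Step 9: x=[6.4328] v=[-3.5346]
Step 10: x=[5.8451] v=[-2.9386]
Step 11: x=[5.4089] v=[-2.1810]
Step 12: x=[5.1482] v=[-1.3034]
Step 13: x=[5.0774] v=[-0.3542]
Step 14: x=[5.2003] v=[0.6145]
First v>=0 after going negative at step 14, time=2.8000

Answer: 2.8000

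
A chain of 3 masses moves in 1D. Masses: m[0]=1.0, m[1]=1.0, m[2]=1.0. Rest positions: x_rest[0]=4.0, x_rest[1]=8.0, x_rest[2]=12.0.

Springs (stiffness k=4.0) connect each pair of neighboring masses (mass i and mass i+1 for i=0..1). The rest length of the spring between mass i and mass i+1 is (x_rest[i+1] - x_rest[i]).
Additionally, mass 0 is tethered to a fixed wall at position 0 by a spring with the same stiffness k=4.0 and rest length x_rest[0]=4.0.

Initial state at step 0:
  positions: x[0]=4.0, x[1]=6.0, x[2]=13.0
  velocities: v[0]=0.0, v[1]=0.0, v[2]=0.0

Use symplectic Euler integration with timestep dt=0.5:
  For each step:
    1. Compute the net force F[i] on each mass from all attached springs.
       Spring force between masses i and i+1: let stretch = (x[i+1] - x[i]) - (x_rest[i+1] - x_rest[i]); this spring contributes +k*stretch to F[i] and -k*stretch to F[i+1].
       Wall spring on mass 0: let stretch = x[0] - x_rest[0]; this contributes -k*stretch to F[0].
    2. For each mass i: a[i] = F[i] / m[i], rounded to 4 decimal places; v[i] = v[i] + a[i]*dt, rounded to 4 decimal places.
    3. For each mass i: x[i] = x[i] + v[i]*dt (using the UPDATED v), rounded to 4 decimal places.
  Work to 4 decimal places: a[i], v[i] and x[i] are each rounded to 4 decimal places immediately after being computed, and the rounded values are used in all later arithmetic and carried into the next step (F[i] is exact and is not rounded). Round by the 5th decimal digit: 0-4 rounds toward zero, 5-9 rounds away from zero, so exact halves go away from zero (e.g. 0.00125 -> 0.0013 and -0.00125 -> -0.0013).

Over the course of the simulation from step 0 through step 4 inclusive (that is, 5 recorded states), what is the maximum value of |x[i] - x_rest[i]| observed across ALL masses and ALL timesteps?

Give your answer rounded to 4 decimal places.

Step 0: x=[4.0000 6.0000 13.0000] v=[0.0000 0.0000 0.0000]
Step 1: x=[2.0000 11.0000 10.0000] v=[-4.0000 10.0000 -6.0000]
Step 2: x=[7.0000 6.0000 12.0000] v=[10.0000 -10.0000 4.0000]
Step 3: x=[4.0000 8.0000 12.0000] v=[-6.0000 4.0000 0.0000]
Step 4: x=[1.0000 10.0000 12.0000] v=[-6.0000 4.0000 0.0000]
Max displacement = 3.0000

Answer: 3.0000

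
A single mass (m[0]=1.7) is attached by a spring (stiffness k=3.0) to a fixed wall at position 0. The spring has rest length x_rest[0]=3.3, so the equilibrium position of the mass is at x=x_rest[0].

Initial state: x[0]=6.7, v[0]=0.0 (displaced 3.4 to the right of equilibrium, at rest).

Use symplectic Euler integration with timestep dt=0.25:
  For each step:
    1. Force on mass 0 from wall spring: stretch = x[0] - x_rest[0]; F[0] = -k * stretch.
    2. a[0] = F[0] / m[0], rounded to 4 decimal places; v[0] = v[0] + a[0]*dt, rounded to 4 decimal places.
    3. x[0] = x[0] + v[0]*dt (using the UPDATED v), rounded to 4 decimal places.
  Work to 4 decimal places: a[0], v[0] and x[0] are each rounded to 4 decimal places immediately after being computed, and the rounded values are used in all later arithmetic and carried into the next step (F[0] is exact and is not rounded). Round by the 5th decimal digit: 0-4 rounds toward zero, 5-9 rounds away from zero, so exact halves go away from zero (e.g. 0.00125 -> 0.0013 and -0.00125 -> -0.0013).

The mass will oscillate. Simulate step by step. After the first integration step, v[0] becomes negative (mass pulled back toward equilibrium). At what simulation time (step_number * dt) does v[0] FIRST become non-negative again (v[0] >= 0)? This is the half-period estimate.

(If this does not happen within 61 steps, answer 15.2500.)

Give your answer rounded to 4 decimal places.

Step 0: x=[6.7000] v=[0.0000]
Step 1: x=[6.3250] v=[-1.5000]
Step 2: x=[5.6164] v=[-2.8346]
Step 3: x=[4.6523] v=[-3.8566]
Step 4: x=[3.5390] v=[-4.4532]
Step 5: x=[2.3993] v=[-4.5587]
Step 6: x=[1.3590] v=[-4.1613]
Step 7: x=[0.5328] v=[-3.3050]
Step 8: x=[0.0118] v=[-2.0842]
Step 9: x=[-0.1466] v=[-0.6335]
Step 10: x=[0.0752] v=[0.8871]
First v>=0 after going negative at step 10, time=2.5000

Answer: 2.5000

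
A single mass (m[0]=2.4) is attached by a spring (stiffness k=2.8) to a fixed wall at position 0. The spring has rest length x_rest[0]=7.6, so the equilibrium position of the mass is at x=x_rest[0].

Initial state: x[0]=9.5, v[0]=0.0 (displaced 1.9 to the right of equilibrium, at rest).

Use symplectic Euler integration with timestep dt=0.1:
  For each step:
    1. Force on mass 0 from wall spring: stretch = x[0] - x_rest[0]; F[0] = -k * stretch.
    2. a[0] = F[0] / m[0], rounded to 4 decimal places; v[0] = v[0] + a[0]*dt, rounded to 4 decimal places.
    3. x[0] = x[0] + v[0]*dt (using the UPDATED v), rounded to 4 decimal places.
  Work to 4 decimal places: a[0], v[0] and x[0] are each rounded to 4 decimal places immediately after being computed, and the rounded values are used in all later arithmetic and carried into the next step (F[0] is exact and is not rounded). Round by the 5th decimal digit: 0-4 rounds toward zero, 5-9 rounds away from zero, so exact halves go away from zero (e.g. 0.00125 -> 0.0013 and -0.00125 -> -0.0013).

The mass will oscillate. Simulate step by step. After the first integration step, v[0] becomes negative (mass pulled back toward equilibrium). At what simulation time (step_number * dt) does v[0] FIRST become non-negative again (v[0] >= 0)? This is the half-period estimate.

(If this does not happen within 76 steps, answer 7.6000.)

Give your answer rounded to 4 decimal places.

Answer: 3.0000

Derivation:
Step 0: x=[9.5000] v=[0.0000]
Step 1: x=[9.4778] v=[-0.2217]
Step 2: x=[9.4337] v=[-0.4408]
Step 3: x=[9.3682] v=[-0.6547]
Step 4: x=[9.2821] v=[-0.8610]
Step 5: x=[9.1764] v=[-1.0573]
Step 6: x=[9.0523] v=[-1.2412]
Step 7: x=[8.9112] v=[-1.4106]
Step 8: x=[8.7548] v=[-1.5636]
Step 9: x=[8.5850] v=[-1.6983]
Step 10: x=[8.4037] v=[-1.8132]
Step 11: x=[8.2130] v=[-1.9070]
Step 12: x=[8.0152] v=[-1.9785]
Step 13: x=[7.8125] v=[-2.0269]
Step 14: x=[7.6073] v=[-2.0517]
Step 15: x=[7.4020] v=[-2.0526]
Step 16: x=[7.1991] v=[-2.0295]
Step 17: x=[7.0008] v=[-1.9827]
Step 18: x=[6.8095] v=[-1.9128]
Step 19: x=[6.6274] v=[-1.8206]
Step 20: x=[6.4567] v=[-1.7071]
Step 21: x=[6.2993] v=[-1.5737]
Step 22: x=[6.1571] v=[-1.4220]
Step 23: x=[6.0317] v=[-1.2537]
Step 24: x=[5.9246] v=[-1.0707]
Step 25: x=[5.8371] v=[-0.8752]
Step 26: x=[5.7702] v=[-0.6695]
Step 27: x=[5.7246] v=[-0.4560]
Step 28: x=[5.7009] v=[-0.2372]
Step 29: x=[5.6993] v=[-0.0156]
Step 30: x=[5.7199] v=[0.2062]
First v>=0 after going negative at step 30, time=3.0000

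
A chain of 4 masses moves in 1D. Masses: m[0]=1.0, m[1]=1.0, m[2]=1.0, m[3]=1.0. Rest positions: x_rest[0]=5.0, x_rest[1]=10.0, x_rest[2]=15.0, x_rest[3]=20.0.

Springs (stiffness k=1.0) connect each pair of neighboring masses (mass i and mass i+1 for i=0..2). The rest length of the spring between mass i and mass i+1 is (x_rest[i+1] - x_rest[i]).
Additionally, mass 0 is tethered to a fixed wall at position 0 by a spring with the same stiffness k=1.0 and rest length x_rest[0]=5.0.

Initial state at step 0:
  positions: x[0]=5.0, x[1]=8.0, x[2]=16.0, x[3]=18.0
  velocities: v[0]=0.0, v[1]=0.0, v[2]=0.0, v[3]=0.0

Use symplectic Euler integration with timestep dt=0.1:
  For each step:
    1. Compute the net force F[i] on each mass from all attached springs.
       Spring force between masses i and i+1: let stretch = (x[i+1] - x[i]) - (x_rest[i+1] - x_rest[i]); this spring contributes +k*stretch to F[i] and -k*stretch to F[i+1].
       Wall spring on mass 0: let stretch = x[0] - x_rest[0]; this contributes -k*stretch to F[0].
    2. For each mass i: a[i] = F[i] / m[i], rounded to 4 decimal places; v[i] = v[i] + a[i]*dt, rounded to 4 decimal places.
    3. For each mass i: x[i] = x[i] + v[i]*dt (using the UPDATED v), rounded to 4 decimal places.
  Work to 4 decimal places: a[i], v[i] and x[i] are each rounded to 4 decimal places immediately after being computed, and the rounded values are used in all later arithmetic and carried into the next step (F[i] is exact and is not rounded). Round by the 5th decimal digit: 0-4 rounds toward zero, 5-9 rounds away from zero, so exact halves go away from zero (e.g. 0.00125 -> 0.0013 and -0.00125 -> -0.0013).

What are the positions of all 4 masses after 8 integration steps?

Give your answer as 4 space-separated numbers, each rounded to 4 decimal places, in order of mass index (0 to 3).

Step 0: x=[5.0000 8.0000 16.0000 18.0000] v=[0.0000 0.0000 0.0000 0.0000]
Step 1: x=[4.9800 8.0500 15.9400 18.0300] v=[-0.2000 0.5000 -0.6000 0.3000]
Step 2: x=[4.9409 8.1482 15.8220 18.0891] v=[-0.3910 0.9820 -1.1800 0.5910]
Step 3: x=[4.8845 8.2911 15.6499 18.1755] v=[-0.5644 1.4287 -1.7207 0.8643]
Step 4: x=[4.8133 8.4735 15.4295 18.2867] v=[-0.7122 1.8239 -2.2040 1.1117]
Step 5: x=[4.7306 8.6889 15.1681 18.4193] v=[-0.8275 2.1535 -2.6139 1.3260]
Step 6: x=[4.6401 8.9295 14.8744 18.5694] v=[-0.9047 2.4056 -2.9367 1.5009]
Step 7: x=[4.5461 9.1866 14.5582 18.7325] v=[-0.9398 2.5712 -3.1617 1.6314]
Step 8: x=[4.4531 9.4510 14.2301 18.9039] v=[-0.9304 2.6443 -3.2814 1.7140]

Answer: 4.4531 9.4510 14.2301 18.9039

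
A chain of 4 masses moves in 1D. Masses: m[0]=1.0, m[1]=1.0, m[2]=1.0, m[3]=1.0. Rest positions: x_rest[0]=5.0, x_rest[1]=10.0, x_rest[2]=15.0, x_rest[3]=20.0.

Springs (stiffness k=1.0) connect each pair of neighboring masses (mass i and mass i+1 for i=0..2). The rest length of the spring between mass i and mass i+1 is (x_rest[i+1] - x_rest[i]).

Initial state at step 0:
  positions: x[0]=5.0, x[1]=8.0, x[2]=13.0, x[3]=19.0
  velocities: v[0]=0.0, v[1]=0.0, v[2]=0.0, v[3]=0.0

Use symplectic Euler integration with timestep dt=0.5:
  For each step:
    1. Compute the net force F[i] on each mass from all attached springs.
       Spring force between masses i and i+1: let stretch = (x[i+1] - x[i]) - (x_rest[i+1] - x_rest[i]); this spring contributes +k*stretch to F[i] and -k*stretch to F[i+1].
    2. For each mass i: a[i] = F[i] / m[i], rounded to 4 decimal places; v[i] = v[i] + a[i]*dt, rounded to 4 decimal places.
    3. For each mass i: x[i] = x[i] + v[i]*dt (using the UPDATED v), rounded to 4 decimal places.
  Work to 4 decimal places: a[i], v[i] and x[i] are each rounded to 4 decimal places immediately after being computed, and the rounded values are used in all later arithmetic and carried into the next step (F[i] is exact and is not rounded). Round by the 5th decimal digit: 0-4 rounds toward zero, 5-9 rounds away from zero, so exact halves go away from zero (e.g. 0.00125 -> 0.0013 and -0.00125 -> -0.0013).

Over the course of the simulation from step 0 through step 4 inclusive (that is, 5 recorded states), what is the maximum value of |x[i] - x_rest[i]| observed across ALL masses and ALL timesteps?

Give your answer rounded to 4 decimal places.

Step 0: x=[5.0000 8.0000 13.0000 19.0000] v=[0.0000 0.0000 0.0000 0.0000]
Step 1: x=[4.5000 8.5000 13.2500 18.7500] v=[-1.0000 1.0000 0.5000 -0.5000]
Step 2: x=[3.7500 9.1875 13.6875 18.3750] v=[-1.5000 1.3750 0.8750 -0.7500]
Step 3: x=[3.1094 9.6407 14.1719 18.0781] v=[-1.2813 0.9063 0.9688 -0.5938]
Step 4: x=[2.8516 9.5938 14.5001 18.0547] v=[-0.5157 -0.0938 0.6563 -0.0469]
Max displacement = 2.1484

Answer: 2.1484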